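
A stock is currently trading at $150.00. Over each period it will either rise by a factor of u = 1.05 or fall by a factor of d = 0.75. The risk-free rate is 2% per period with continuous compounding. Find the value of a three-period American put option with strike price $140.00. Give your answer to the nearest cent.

$5.77

Risk-neutral probability p = (e^0.02 − 0.75)/(1.05 − 0.75) = 0.2702/0.3000 = 0.9007
Terminal stock prices: S_uuu = 173.6, S_uud = 124, S_udd = 88.59, S_ddd = 63.28
Terminal payoffs (K − S): max(-33.64, 0) = 0, max(15.97, 0) = 15.97, max(51.41, 0) = 51.41, max(76.72, 0) = 76.72
Node uu (S = 165.4): continuation = e^(−0.02)·[0.9007·0.0000 + 0.0993·15.9688] = 1.5547; exercise value = 0.0000 ≤ continuation, so V_uu = 1.5547
Node ud (S = 118.1): continuation = e^(−0.02)·[0.9007·15.9688 + 0.0993·51.4062] = 19.1028; exercise value = 21.8750 > continuation, so V_ud = 21.8750 (exercise)
Node dd (S = 84.38): continuation = e^(−0.02)·[0.9007·51.4062 + 0.0993·76.7188] = 52.8528; exercise value = 55.6250 > continuation, so V_dd = 55.6250 (exercise)
Node u (S = 157.5): continuation = e^(−0.02)·[0.9007·1.5547 + 0.0993·21.8750] = 3.5024; exercise value = 0.0000 ≤ continuation, so V_u = 3.5024
Node d (S = 112.5): continuation = e^(−0.02)·[0.9007·21.8750 + 0.0993·55.6250] = 24.7278; exercise value = 27.5000 > continuation, so V_d = 27.5000 (exercise)
Node 0 (S = 150): continuation = e^(−0.02)·[0.9007·3.5024 + 0.0993·27.5000] = 5.7695; exercise value = 0.0000 ≤ continuation, so V_0 = 5.7695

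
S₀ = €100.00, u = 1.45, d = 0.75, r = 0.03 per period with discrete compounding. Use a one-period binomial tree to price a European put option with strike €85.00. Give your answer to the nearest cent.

€5.83

Risk-neutral probability p = (1 + 0.03 − 0.75)/(1.45 − 0.75) = 0.2800/0.7000 = 0.4000
Terminal stock prices: S_u = 145, S_d = 75
Terminal payoffs (K − S): max(-60, 0) = 0, max(10, 0) = 10
Node 0 (S = 100): V_0 = 1/1.03·[0.4000·0.0000 + 0.6000·10.0000] = 5.8252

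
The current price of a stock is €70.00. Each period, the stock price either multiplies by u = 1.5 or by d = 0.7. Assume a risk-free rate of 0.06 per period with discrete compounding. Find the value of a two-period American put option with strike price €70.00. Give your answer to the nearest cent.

Risk-neutral probability p = (1 + 0.06 − 0.7)/(1.5 − 0.7) = 0.3600/0.8000 = 0.4500
Terminal stock prices: S_uu = 157.5, S_ud = 73.5, S_dd = 34.3
Terminal payoffs (K − S): max(-87.5, 0) = 0, max(-3.5, 0) = 0, max(35.7, 0) = 35.7
Node u (S = 105): continuation = 1/1.06·[0.4500·0.0000 + 0.5500·0.0000] = 0.0000; exercise value = 0.0000 ≤ continuation, so V_u = 0.0000
Node d (S = 49): continuation = 1/1.06·[0.4500·0.0000 + 0.5500·35.7000] = 18.5236; exercise value = 21.0000 > continuation, so V_d = 21.0000 (exercise)
Node 0 (S = 70): continuation = 1/1.06·[0.4500·0.0000 + 0.5500·21.0000] = 10.8962; exercise value = 0.0000 ≤ continuation, so V_0 = 10.8962

€10.90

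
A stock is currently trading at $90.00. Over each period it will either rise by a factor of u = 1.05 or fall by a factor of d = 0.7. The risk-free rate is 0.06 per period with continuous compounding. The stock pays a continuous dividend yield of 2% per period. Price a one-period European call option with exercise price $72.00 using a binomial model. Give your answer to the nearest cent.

$20.63

Per-period risk-free factor R = e^0.06 = 1.0618; dividend-adjusted growth = e^(0.06−0.02) = 1.0408.
Risk-neutral probability p = (1.0408 − 0.7)/(1.05 − 0.7) = 0.3408/0.3500 = 0.9737
Terminal stock prices: S_u = 94.5, S_d = 63
Terminal payoffs (S − K): max(22.5, 0) = 22.5, max(-9, 0) = 0
Node 0 (S = 90): V_0 = e^(−0.06)·[0.9737·22.5000 + 0.0263·0.0000] = 20.6334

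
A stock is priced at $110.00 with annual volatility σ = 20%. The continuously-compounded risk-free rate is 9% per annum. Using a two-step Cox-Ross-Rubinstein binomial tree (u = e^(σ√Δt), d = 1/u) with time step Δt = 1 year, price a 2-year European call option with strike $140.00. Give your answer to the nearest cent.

CRR parameters: u = e^(σ√Δt) = e^(0.2·√1) = 1.2214, d = 1/u = 0.8187
Per-period rate: rΔt = 0.09·1 = 0.09, so R = e^0.09 = 1.0942
Risk-neutral probability p = (e^0.09 − 0.8187)/(1.2214 − 0.8187) = 0.2754/0.4027 = 0.6840
Terminal stock prices: S_uu = 164.1, S_ud = 110, S_dd = 73.74
Terminal payoffs (S − K): max(24.1, 0) = 24.1, max(-30, 0) = 0, max(-66.26, 0) = 0
Node u (S = 134.4): V_u = e^(−0.09)·[0.6840·24.1007 + 0.3160·0.0000] = 15.0669
Node d (S = 90.06): V_d = e^(−0.09)·[0.6840·0.0000 + 0.3160·0.0000] = 0.0000
Node 0 (S = 110): V_0 = e^(−0.09)·[0.6840·15.0669 + 0.3160·0.0000] = 9.4193

$9.42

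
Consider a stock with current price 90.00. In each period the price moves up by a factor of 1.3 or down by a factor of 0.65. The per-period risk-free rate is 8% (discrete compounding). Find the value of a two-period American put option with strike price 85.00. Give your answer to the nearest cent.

Risk-neutral probability p = (1 + 0.08 − 0.65)/(1.3 − 0.65) = 0.4300/0.6500 = 0.6615
Terminal stock prices: S_uu = 152.1, S_ud = 76.05, S_dd = 38.03
Terminal payoffs (K − S): max(-67.1, 0) = 0, max(8.95, 0) = 8.95, max(46.97, 0) = 46.97
Node u (S = 117): continuation = 1/1.08·[0.6615·0.0000 + 0.3385·8.9500] = 2.8048; exercise value = 0.0000 ≤ continuation, so V_u = 2.8048
Node d (S = 58.5): continuation = 1/1.08·[0.6615·8.9500 + 0.3385·46.9750] = 20.2037; exercise value = 26.5000 > continuation, so V_d = 26.5000 (exercise)
Node 0 (S = 90): continuation = 1/1.08·[0.6615·2.8048 + 0.3385·26.5000] = 10.0229; exercise value = 0.0000 ≤ continuation, so V_0 = 10.0229

10.02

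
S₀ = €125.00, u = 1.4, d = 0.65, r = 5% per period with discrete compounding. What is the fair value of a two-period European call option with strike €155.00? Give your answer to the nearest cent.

€23.22

Risk-neutral probability p = (1 + 0.05 − 0.65)/(1.4 − 0.65) = 0.4000/0.7500 = 0.5333
Terminal stock prices: S_uu = 245, S_ud = 113.8, S_dd = 52.81
Terminal payoffs (S − K): max(90, 0) = 90, max(-41.25, 0) = 0, max(-102.2, 0) = 0
Node u (S = 175): V_u = 1/1.05·[0.5333·90.0000 + 0.4667·0.0000] = 45.7143
Node d (S = 81.25): V_d = 1/1.05·[0.5333·0.0000 + 0.4667·0.0000] = 0.0000
Node 0 (S = 125): V_0 = 1/1.05·[0.5333·45.7143 + 0.4667·0.0000] = 23.2200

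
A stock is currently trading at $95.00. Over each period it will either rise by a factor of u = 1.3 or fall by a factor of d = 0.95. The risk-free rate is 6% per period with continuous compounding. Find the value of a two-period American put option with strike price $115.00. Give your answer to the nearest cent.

Risk-neutral probability p = (e^0.06 − 0.95)/(1.3 − 0.95) = 0.1118/0.3500 = 0.3195
Terminal stock prices: S_uu = 160.6, S_ud = 117.3, S_dd = 85.74
Terminal payoffs (K − S): max(-45.55, 0) = 0, max(-2.325, 0) = 0, max(29.26, 0) = 29.26
Node u (S = 123.5): continuation = e^(−0.06)·[0.3195·0.0000 + 0.6805·0.0000] = 0.0000; exercise value = 0.0000 ≤ continuation, so V_u = 0.0000
Node d (S = 90.25): continuation = e^(−0.06)·[0.3195·0.0000 + 0.6805·29.2625] = 18.7526; exercise value = 24.7500 > continuation, so V_d = 24.7500 (exercise)
Node 0 (S = 95): continuation = e^(−0.06)·[0.3195·0.0000 + 0.6805·24.7500] = 15.8608; exercise value = 20.0000 > continuation, so V_0 = 20.0000 (exercise)

$20.00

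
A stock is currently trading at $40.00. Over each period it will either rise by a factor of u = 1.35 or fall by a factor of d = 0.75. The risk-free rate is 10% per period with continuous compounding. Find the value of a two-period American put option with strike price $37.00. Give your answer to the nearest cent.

$2.58

Risk-neutral probability p = (e^0.1 − 0.75)/(1.35 − 0.75) = 0.3552/0.6000 = 0.5920
Terminal stock prices: S_uu = 72.9, S_ud = 40.5, S_dd = 22.5
Terminal payoffs (K − S): max(-35.9, 0) = 0, max(-3.5, 0) = 0, max(14.5, 0) = 14.5
Node u (S = 54): continuation = e^(−0.1)·[0.5920·0.0000 + 0.4080·0.0000] = 0.0000; exercise value = 0.0000 ≤ continuation, so V_u = 0.0000
Node d (S = 30): continuation = e^(−0.1)·[0.5920·0.0000 + 0.4080·14.5000] = 5.3537; exercise value = 7.0000 > continuation, so V_d = 7.0000 (exercise)
Node 0 (S = 40): continuation = e^(−0.1)·[0.5920·0.0000 + 0.4080·7.0000] = 2.5845; exercise value = 0.0000 ≤ continuation, so V_0 = 2.5845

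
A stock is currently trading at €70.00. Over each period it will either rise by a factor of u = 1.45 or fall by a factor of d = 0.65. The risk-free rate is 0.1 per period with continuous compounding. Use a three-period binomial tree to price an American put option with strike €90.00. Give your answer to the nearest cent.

Risk-neutral probability p = (e^0.1 − 0.65)/(1.45 − 0.65) = 0.4552/0.8000 = 0.5690
Terminal stock prices: S_uuu = 213.4, S_uud = 95.66, S_udd = 42.88, S_ddd = 19.22
Terminal payoffs (K − S): max(-123.4, 0) = 0, max(-5.664, 0) = 0, max(47.12, 0) = 47.12, max(70.78, 0) = 70.78
Node uu (S = 147.2): continuation = e^(−0.1)·[0.5690·0.0000 + 0.4310·0.0000] = 0.0000; exercise value = 0.0000 ≤ continuation, so V_uu = 0.0000
Node ud (S = 65.98): continuation = e^(−0.1)·[0.5690·0.0000 + 0.4310·47.1162] = 18.3762; exercise value = 24.0250 > continuation, so V_ud = 24.0250 (exercise)
Node dd (S = 29.58): continuation = e^(−0.1)·[0.5690·47.1162 + 0.4310·70.7763] = 51.8604; exercise value = 60.4250 > continuation, so V_dd = 60.4250 (exercise)
Node u (S = 101.5): continuation = e^(−0.1)·[0.5690·0.0000 + 0.4310·24.0250] = 9.3702; exercise value = 0.0000 ≤ continuation, so V_u = 9.3702
Node d (S = 45.5): continuation = e^(−0.1)·[0.5690·24.0250 + 0.4310·60.4250] = 35.9354; exercise value = 44.5000 > continuation, so V_d = 44.5000 (exercise)
Node 0 (S = 70): continuation = e^(−0.1)·[0.5690·9.3702 + 0.4310·44.5000] = 22.1797; exercise value = 20.0000 ≤ continuation, so V_0 = 22.1797

€22.18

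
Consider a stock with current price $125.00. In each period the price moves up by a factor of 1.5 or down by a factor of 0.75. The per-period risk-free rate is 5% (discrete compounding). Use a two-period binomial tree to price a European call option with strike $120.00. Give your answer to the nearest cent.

Risk-neutral probability p = (1 + 0.05 − 0.75)/(1.5 − 0.75) = 0.3000/0.7500 = 0.4000
Terminal stock prices: S_uu = 281.2, S_ud = 140.6, S_dd = 70.31
Terminal payoffs (S − K): max(161.2, 0) = 161.2, max(20.62, 0) = 20.62, max(-49.69, 0) = 0
Node u (S = 187.5): V_u = 1/1.05·[0.4000·161.2500 + 0.6000·20.6250] = 73.2143
Node d (S = 93.75): V_d = 1/1.05·[0.4000·20.6250 + 0.6000·0.0000] = 7.8571
Node 0 (S = 125): V_0 = 1/1.05·[0.4000·73.2143 + 0.6000·7.8571] = 32.3810

$32.38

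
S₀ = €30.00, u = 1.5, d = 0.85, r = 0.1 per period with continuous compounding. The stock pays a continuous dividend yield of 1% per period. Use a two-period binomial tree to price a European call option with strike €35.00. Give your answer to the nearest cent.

Per-period risk-free factor R = e^0.1 = 1.1052; dividend-adjusted growth = e^(0.1−0.01) = 1.0942.
Risk-neutral probability p = (1.0942 − 0.85)/(1.5 − 0.85) = 0.2442/0.6500 = 0.3757
Terminal stock prices: S_uu = 67.5, S_ud = 38.25, S_dd = 21.67
Terminal payoffs (S − K): max(32.5, 0) = 32.5, max(3.25, 0) = 3.25, max(-13.33, 0) = 0
Node u (S = 45): V_u = e^(−0.1)·[0.3757·32.5000 + 0.6243·3.2500] = 12.8829
Node d (S = 25.5): V_d = e^(−0.1)·[0.3757·3.2500 + 0.6243·0.0000] = 1.1047
Node 0 (S = 30): V_0 = e^(−0.1)·[0.3757·12.8829 + 0.6243·1.1047] = 5.0030

€5.00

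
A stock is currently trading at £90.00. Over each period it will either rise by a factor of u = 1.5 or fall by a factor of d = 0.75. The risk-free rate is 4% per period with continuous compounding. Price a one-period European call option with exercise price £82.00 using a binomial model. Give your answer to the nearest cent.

£19.74

Risk-neutral probability p = (e^0.04 − 0.75)/(1.5 − 0.75) = 0.2908/0.7500 = 0.3877
Terminal stock prices: S_u = 135, S_d = 67.5
Terminal payoffs (S − K): max(53, 0) = 53, max(-14.5, 0) = 0
Node 0 (S = 90): V_0 = e^(−0.04)·[0.3877·53.0000 + 0.6123·0.0000] = 19.7448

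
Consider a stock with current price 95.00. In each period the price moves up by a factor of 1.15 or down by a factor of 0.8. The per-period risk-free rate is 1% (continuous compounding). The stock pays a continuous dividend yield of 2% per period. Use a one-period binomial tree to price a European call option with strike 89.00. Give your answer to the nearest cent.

Per-period risk-free factor R = e^0.01 = 1.0101; dividend-adjusted growth = e^(0.01−0.02) = 0.9900.
Risk-neutral probability p = (0.9900 − 0.8)/(1.15 − 0.8) = 0.1900/0.3500 = 0.5430
Terminal stock prices: S_u = 109.2, S_d = 76
Terminal payoffs (S − K): max(20.25, 0) = 20.25, max(-13, 0) = 0
Node 0 (S = 95): V_0 = e^(−0.01)·[0.5430·20.2500 + 0.4570·0.0000] = 10.8863

10.89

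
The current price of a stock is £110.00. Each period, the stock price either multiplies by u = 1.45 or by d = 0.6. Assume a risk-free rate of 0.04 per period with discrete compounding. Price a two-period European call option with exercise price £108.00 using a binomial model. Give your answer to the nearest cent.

£30.54

Risk-neutral probability p = (1 + 0.04 − 0.6)/(1.45 − 0.6) = 0.4400/0.8500 = 0.5176
Terminal stock prices: S_uu = 231.3, S_ud = 95.7, S_dd = 39.6
Terminal payoffs (S − K): max(123.3, 0) = 123.3, max(-12.3, 0) = 0, max(-68.4, 0) = 0
Node u (S = 159.5): V_u = 1/1.04·[0.5176·123.2750 + 0.4824·0.0000] = 61.3586
Node d (S = 66): V_d = 1/1.04·[0.5176·0.0000 + 0.4824·0.0000] = 0.0000
Node 0 (S = 110): V_0 = 1/1.04·[0.5176·61.3586 + 0.4824·0.0000] = 30.5405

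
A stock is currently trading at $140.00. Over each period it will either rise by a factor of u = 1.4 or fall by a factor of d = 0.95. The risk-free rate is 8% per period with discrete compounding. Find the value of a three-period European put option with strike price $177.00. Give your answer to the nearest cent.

$16.30

Risk-neutral probability p = (1 + 0.08 − 0.95)/(1.4 − 0.95) = 0.1300/0.4500 = 0.2889
Terminal stock prices: S_uuu = 384.2, S_uud = 260.7, S_udd = 176.9, S_ddd = 120
Terminal payoffs (K − S): max(-207.2, 0) = 0, max(-83.68, 0) = 0, max(0.11, 0) = 0.11, max(56.97, 0) = 56.97
Node uu (S = 274.4): V_uu = 1/1.08·[0.2889·0.0000 + 0.7111·0.0000] = 0.0000
Node ud (S = 186.2): V_ud = 1/1.08·[0.2889·0.0000 + 0.7111·0.1100] = 0.0724
Node dd (S = 126.3): V_dd = 1/1.08·[0.2889·0.1100 + 0.7111·56.9675] = 37.5389
Node u (S = 196): V_u = 1/1.08·[0.2889·0.0000 + 0.7111·0.0724] = 0.0477
Node d (S = 133): V_d = 1/1.08·[0.2889·0.0724 + 0.7111·37.5389] = 24.7363
Node 0 (S = 140): V_0 = 1/1.08·[0.2889·0.0477 + 0.7111·24.7363] = 16.3001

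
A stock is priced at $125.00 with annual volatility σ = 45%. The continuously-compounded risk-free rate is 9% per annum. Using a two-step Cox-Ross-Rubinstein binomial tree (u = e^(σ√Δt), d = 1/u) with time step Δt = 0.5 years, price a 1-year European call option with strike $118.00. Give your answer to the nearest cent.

$29.37

CRR parameters: u = e^(σ√Δt) = e^(0.45·√0.5) = 1.3746, d = 1/u = 0.7275
Per-period rate: rΔt = 0.09·0.5 = 0.045, so R = e^0.045 = 1.0460
Risk-neutral probability p = (e^0.045 − 0.7275)/(1.3746 − 0.7275) = 0.3186/0.6472 = 0.4922
Terminal stock prices: S_uu = 236.2, S_ud = 125, S_dd = 66.15
Terminal payoffs (S − K): max(118.2, 0) = 118.2, max(7, 0) = 7, max(-51.85, 0) = 0
Node u (S = 171.8): V_u = e^(−0.045)·[0.4922·118.2073 + 0.5078·7.0000] = 59.0234
Node d (S = 90.93): V_d = e^(−0.045)·[0.4922·7.0000 + 0.5078·0.0000] = 3.2940
Node 0 (S = 125): V_0 = e^(−0.045)·[0.4922·59.0234 + 0.5078·3.2940] = 29.3739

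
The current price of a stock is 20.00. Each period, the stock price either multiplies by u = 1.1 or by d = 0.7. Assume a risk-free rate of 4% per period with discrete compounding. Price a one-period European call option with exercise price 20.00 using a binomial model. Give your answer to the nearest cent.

Risk-neutral probability p = (1 + 0.04 − 0.7)/(1.1 − 0.7) = 0.3400/0.4000 = 0.8500
Terminal stock prices: S_u = 22, S_d = 14
Terminal payoffs (S − K): max(2, 0) = 2, max(-6, 0) = 0
Node 0 (S = 20): V_0 = 1/1.04·[0.8500·2.0000 + 0.1500·0.0000] = 1.6346

1.63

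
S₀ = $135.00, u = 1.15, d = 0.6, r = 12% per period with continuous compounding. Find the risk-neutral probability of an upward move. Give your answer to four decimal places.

Risk-neutral probability p = (e^0.12 − 0.6)/(1.15 − 0.6) = 0.5275/0.5500 = 0.9591

p = 0.9591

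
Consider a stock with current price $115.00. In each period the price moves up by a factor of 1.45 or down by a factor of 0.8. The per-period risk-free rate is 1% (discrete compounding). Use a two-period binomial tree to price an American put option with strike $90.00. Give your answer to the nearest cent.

Risk-neutral probability p = (1 + 0.01 − 0.8)/(1.45 − 0.8) = 0.2100/0.6500 = 0.3231
Terminal stock prices: S_uu = 241.8, S_ud = 133.4, S_dd = 73.6
Terminal payoffs (K − S): max(-151.8, 0) = 0, max(-43.4, 0) = 0, max(16.4, 0) = 16.4
Node u (S = 166.8): continuation = 1/1.01·[0.3231·0.0000 + 0.6769·0.0000] = 0.0000; exercise value = 0.0000 ≤ continuation, so V_u = 0.0000
Node d (S = 92): continuation = 1/1.01·[0.3231·0.0000 + 0.6769·16.4000] = 10.9916; exercise value = 0.0000 ≤ continuation, so V_d = 10.9916
Node 0 (S = 115): continuation = 1/1.01·[0.3231·0.0000 + 0.6769·10.9916] = 7.3668; exercise value = 0.0000 ≤ continuation, so V_0 = 7.3668

$7.37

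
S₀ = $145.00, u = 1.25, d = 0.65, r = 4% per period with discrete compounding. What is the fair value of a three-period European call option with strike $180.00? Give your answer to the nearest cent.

Risk-neutral probability p = (1 + 0.04 − 0.65)/(1.25 − 0.65) = 0.3900/0.6000 = 0.6500
Terminal stock prices: S_uuu = 283.2, S_uud = 147.3, S_udd = 76.58, S_ddd = 39.82
Terminal payoffs (S − K): max(103.2, 0) = 103.2, max(-32.73, 0) = 0, max(-103.4, 0) = 0, max(-140.2, 0) = 0
Node uu (S = 226.6): V_uu = 1/1.04·[0.6500·103.2031 + 0.3500·0.0000] = 64.5020
Node ud (S = 117.8): V_ud = 1/1.04·[0.6500·0.0000 + 0.3500·0.0000] = 0.0000
Node dd (S = 61.26): V_dd = 1/1.04·[0.6500·0.0000 + 0.3500·0.0000] = 0.0000
Node u (S = 181.2): V_u = 1/1.04·[0.6500·64.5020 + 0.3500·0.0000] = 40.3137
Node d (S = 94.25): V_d = 1/1.04·[0.6500·0.0000 + 0.3500·0.0000] = 0.0000
Node 0 (S = 145): V_0 = 1/1.04·[0.6500·40.3137 + 0.3500·0.0000] = 25.1961

$25.20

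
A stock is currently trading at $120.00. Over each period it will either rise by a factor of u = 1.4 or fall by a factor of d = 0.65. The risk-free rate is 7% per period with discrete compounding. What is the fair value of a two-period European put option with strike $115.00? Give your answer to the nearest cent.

Risk-neutral probability p = (1 + 0.07 − 0.65)/(1.4 − 0.65) = 0.4200/0.7500 = 0.5600
Terminal stock prices: S_uu = 235.2, S_ud = 109.2, S_dd = 50.7
Terminal payoffs (K − S): max(-120.2, 0) = 0, max(5.8, 0) = 5.8, max(64.3, 0) = 64.3
Node u (S = 168): V_u = 1/1.07·[0.5600·0.0000 + 0.4400·5.8000] = 2.3850
Node d (S = 78): V_d = 1/1.07·[0.5600·5.8000 + 0.4400·64.3000] = 29.4766
Node 0 (S = 120): V_0 = 1/1.07·[0.5600·2.3850 + 0.4400·29.4766] = 13.3695

$13.37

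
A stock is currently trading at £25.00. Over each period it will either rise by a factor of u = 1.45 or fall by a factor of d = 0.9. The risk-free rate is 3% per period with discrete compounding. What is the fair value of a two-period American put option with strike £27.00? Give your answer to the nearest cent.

£3.71

Risk-neutral probability p = (1 + 0.03 − 0.9)/(1.45 − 0.9) = 0.1300/0.5500 = 0.2364
Terminal stock prices: S_uu = 52.56, S_ud = 32.62, S_dd = 20.25
Terminal payoffs (K − S): max(-25.56, 0) = 0, max(-5.625, 0) = 0, max(6.75, 0) = 6.75
Node u (S = 36.25): continuation = 1/1.03·[0.2364·0.0000 + 0.7636·0.0000] = 0.0000; exercise value = 0.0000 ≤ continuation, so V_u = 0.0000
Node d (S = 22.5): continuation = 1/1.03·[0.2364·0.0000 + 0.7636·6.7500] = 5.0044; exercise value = 4.5000 ≤ continuation, so V_d = 5.0044
Node 0 (S = 25): continuation = 1/1.03·[0.2364·0.0000 + 0.7636·5.0044] = 3.7102; exercise value = 2.0000 ≤ continuation, so V_0 = 3.7102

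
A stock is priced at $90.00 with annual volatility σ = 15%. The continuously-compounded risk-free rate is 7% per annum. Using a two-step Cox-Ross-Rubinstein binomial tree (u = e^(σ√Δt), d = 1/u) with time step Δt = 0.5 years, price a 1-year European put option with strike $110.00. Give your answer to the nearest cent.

$13.05

CRR parameters: u = e^(σ√Δt) = e^(0.15·√0.5) = 1.1119, d = 1/u = 0.8994
Per-period rate: rΔt = 0.07·0.5 = 0.035, so R = e^0.035 = 1.0356
Risk-neutral probability p = (e^0.035 − 0.8994)/(1.1119 − 0.8994) = 0.1363/0.2125 = 0.6411
Terminal stock prices: S_uu = 111.3, S_ud = 90, S_dd = 72.8
Terminal payoffs (K − S): max(-1.268, 0) = 0, max(20, 0) = 20, max(37.2, 0) = 37.2
Node u (S = 100.1): V_u = e^(−0.035)·[0.6411·0.0000 + 0.3589·20.0000] = 6.9310
Node d (S = 80.94): V_d = e^(−0.035)·[0.6411·20.0000 + 0.3589·37.2028] = 25.2737
Node 0 (S = 90): V_0 = e^(−0.035)·[0.6411·6.9310 + 0.3589·25.2737] = 13.0493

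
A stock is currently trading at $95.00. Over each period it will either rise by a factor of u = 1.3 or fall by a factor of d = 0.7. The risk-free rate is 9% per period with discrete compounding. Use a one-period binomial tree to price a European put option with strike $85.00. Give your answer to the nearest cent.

$5.94

Risk-neutral probability p = (1 + 0.09 − 0.7)/(1.3 − 0.7) = 0.3900/0.6000 = 0.6500
Terminal stock prices: S_u = 123.5, S_d = 66.5
Terminal payoffs (K − S): max(-38.5, 0) = 0, max(18.5, 0) = 18.5
Node 0 (S = 95): V_0 = 1/1.09·[0.6500·0.0000 + 0.3500·18.5000] = 5.9404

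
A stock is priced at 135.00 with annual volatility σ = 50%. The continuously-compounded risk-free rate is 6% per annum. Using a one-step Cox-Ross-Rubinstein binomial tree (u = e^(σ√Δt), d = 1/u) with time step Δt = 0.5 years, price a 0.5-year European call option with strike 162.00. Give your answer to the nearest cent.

CRR parameters: u = e^(σ√Δt) = e^(0.5·√0.5) = 1.4241, d = 1/u = 0.7022
Per-period rate: rΔt = 0.06·0.5 = 0.03, so R = e^0.03 = 1.0305
Risk-neutral probability p = (e^0.03 − 0.7022)/(1.4241 − 0.7022) = 0.3283/0.7219 = 0.4547
Terminal stock prices: S_u = 192.3, S_d = 94.8
Terminal payoffs (S − K): max(30.26, 0) = 30.26, max(-67.2, 0) = 0
Node 0 (S = 135): V_0 = e^(−0.03)·[0.4547·30.2561 + 0.5453·0.0000] = 13.3510

13.35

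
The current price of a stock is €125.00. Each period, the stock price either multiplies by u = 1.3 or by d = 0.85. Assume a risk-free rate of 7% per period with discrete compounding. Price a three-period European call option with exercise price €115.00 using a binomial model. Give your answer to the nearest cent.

€35.29

Risk-neutral probability p = (1 + 0.07 − 0.85)/(1.3 − 0.85) = 0.2200/0.4500 = 0.4889
Terminal stock prices: S_uuu = 274.6, S_uud = 179.6, S_udd = 117.4, S_ddd = 76.77
Terminal payoffs (S − K): max(159.6, 0) = 159.6, max(64.56, 0) = 64.56, max(2.406, 0) = 2.406, max(-38.23, 0) = 0
Node uu (S = 211.3): V_uu = 1/1.07·[0.4889·159.6250 + 0.5111·64.5625] = 103.7734
Node ud (S = 138.1): V_ud = 1/1.07·[0.4889·64.5625 + 0.5111·2.4062] = 30.6484
Node dd (S = 90.31): V_dd = 1/1.07·[0.4889·2.4062 + 0.5111·0.0000] = 1.0994
Node u (S = 162.5): V_u = 1/1.07·[0.4889·103.7734 + 0.5111·30.6484] = 62.0545
Node d (S = 106.2): V_d = 1/1.07·[0.4889·30.6484 + 0.5111·1.0994] = 14.5286
Node 0 (S = 125): V_0 = 1/1.07·[0.4889·62.0545 + 0.5111·14.5286] = 35.2930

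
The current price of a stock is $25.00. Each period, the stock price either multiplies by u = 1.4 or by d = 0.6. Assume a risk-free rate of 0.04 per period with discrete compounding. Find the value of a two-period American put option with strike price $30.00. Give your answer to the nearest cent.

$8.55

Risk-neutral probability p = (1 + 0.04 − 0.6)/(1.4 − 0.6) = 0.4400/0.8000 = 0.5500
Terminal stock prices: S_uu = 49, S_ud = 21, S_dd = 9
Terminal payoffs (K − S): max(-19, 0) = 0, max(9, 0) = 9, max(21, 0) = 21
Node u (S = 35): continuation = 1/1.04·[0.5500·0.0000 + 0.4500·9.0000] = 3.8942; exercise value = 0.0000 ≤ continuation, so V_u = 3.8942
Node d (S = 15): continuation = 1/1.04·[0.5500·9.0000 + 0.4500·21.0000] = 13.8462; exercise value = 15.0000 > continuation, so V_d = 15.0000 (exercise)
Node 0 (S = 25): continuation = 1/1.04·[0.5500·3.8942 + 0.4500·15.0000] = 8.5498; exercise value = 5.0000 ≤ continuation, so V_0 = 8.5498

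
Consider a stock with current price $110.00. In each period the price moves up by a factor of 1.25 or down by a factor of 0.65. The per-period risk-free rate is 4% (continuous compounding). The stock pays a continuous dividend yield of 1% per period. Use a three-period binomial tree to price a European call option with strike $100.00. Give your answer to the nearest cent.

Per-period risk-free factor R = e^0.04 = 1.0408; dividend-adjusted growth = e^(0.04−0.01) = 1.0305.
Risk-neutral probability p = (1.0305 − 0.65)/(1.25 − 0.65) = 0.3805/0.6000 = 0.6341
Terminal stock prices: S_uuu = 214.8, S_uud = 111.7, S_udd = 58.09, S_ddd = 30.21
Terminal payoffs (S − K): max(114.8, 0) = 114.8, max(11.72, 0) = 11.72, max(-41.91, 0) = 0, max(-69.79, 0) = 0
Node uu (S = 171.9): V_uu = e^(−0.04)·[0.6341·114.8438 + 0.3659·11.7188] = 74.0859
Node ud (S = 89.38): V_ud = e^(−0.04)·[0.6341·11.7188 + 0.3659·0.0000] = 7.1394
Node dd (S = 46.48): V_dd = e^(−0.04)·[0.6341·0.0000 + 0.3659·0.0000] = 0.0000
Node u (S = 137.5): V_u = e^(−0.04)·[0.6341·74.0859 + 0.3659·7.1394] = 47.6451
Node d (S = 71.5): V_d = e^(−0.04)·[0.6341·7.1394 + 0.3659·0.0000] = 4.3495
Node 0 (S = 110): V_0 = e^(−0.04)·[0.6341·47.6451 + 0.3659·4.3495] = 30.5558

$30.56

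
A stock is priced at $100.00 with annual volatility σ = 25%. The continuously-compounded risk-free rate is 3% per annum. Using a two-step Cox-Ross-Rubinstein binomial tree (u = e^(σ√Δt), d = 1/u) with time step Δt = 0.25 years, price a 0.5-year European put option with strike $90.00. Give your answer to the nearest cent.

CRR parameters: u = e^(σ√Δt) = e^(0.25·√0.25) = 1.1331, d = 1/u = 0.8825
Per-period rate: rΔt = 0.03·0.25 = 0.0075, so R = e^0.0075 = 1.0075
Risk-neutral probability p = (e^0.0075 − 0.8825)/(1.1331 − 0.8825) = 0.1250/0.2507 = 0.4988
Terminal stock prices: S_uu = 128.4, S_ud = 100, S_dd = 77.88
Terminal payoffs (K − S): max(-38.4, 0) = 0, max(-10, 0) = 0, max(12.12, 0) = 12.12
Node u (S = 113.3): V_u = e^(−0.0075)·[0.4988·0.0000 + 0.5012·0.0000] = 0.0000
Node d (S = 88.25): V_d = e^(−0.0075)·[0.4988·0.0000 + 0.5012·12.1199] = 6.0288
Node 0 (S = 100): V_0 = e^(−0.0075)·[0.4988·0.0000 + 0.5012·6.0288] = 2.9989

$3.00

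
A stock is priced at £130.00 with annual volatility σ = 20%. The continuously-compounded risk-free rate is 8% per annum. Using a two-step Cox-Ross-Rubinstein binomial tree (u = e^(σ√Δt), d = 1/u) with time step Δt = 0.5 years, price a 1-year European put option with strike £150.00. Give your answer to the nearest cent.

£16.16

CRR parameters: u = e^(σ√Δt) = e^(0.2·√0.5) = 1.1519, d = 1/u = 0.8681
Per-period rate: rΔt = 0.08·0.5 = 0.04, so R = e^0.04 = 1.0408
Risk-neutral probability p = (e^0.04 − 0.8681)/(1.1519 − 0.8681) = 0.1727/0.2838 = 0.6085
Terminal stock prices: S_uu = 172.5, S_ud = 130, S_dd = 97.97
Terminal payoffs (K − S): max(-22.5, 0) = 0, max(20, 0) = 20, max(52.03, 0) = 52.03
Node u (S = 149.7): V_u = e^(−0.04)·[0.6085·0.0000 + 0.3915·20.0000] = 7.5228
Node d (S = 112.9): V_d = e^(−0.04)·[0.6085·20.0000 + 0.3915·52.0270] = 31.2624
Node 0 (S = 130): V_0 = e^(−0.04)·[0.6085·7.5228 + 0.3915·31.2624] = 16.1572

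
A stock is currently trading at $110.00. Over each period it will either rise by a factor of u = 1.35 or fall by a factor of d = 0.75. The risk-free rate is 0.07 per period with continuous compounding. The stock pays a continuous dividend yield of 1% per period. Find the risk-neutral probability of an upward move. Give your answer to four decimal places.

p = 0.5197

Per-period risk-free factor R = e^0.07 = 1.0725; dividend-adjusted growth = e^(0.07−0.01) = 1.0618.
Risk-neutral probability p = (1.0618 − 0.75)/(1.35 − 0.75) = 0.3118/0.6000 = 0.5197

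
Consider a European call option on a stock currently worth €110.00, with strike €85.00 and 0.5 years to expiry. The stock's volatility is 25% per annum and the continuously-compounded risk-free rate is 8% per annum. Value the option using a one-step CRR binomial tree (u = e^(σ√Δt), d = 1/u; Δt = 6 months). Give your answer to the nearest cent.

€28.33

CRR parameters: u = e^(σ√Δt) = e^(0.25·√0.5) = 1.1934, d = 1/u = 0.8380
Per-period rate: rΔt = 0.08·0.5 = 0.04, so R = e^0.04 = 1.0408
Risk-neutral probability p = (e^0.04 − 0.8380)/(1.1934 − 0.8380) = 0.2028/0.3554 = 0.5708
Terminal stock prices: S_u = 131.3, S_d = 92.18
Terminal payoffs (S − K): max(46.27, 0) = 46.27, max(7.176, 0) = 7.176
Node 0 (S = 110): V_0 = e^(−0.04)·[0.5708·46.2701 + 0.4292·7.1764] = 28.3329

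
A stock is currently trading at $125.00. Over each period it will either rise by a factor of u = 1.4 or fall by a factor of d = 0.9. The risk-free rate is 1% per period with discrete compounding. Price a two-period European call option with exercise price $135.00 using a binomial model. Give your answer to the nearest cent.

Risk-neutral probability p = (1 + 0.01 − 0.9)/(1.4 − 0.9) = 0.1100/0.5000 = 0.2200
Terminal stock prices: S_uu = 245, S_ud = 157.5, S_dd = 101.2
Terminal payoffs (S − K): max(110, 0) = 110, max(22.5, 0) = 22.5, max(-33.75, 0) = 0
Node u (S = 175): V_u = 1/1.01·[0.2200·110.0000 + 0.7800·22.5000] = 41.3366
Node d (S = 112.5): V_d = 1/1.01·[0.2200·22.5000 + 0.7800·0.0000] = 4.9010
Node 0 (S = 125): V_0 = 1/1.01·[0.2200·41.3366 + 0.7800·4.9010] = 12.7889

$12.79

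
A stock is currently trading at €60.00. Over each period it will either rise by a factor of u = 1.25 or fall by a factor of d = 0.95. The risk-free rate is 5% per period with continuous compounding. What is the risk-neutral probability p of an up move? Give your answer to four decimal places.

p = 0.3376

Risk-neutral probability p = (e^0.05 − 0.95)/(1.25 − 0.95) = 0.1013/0.3000 = 0.3376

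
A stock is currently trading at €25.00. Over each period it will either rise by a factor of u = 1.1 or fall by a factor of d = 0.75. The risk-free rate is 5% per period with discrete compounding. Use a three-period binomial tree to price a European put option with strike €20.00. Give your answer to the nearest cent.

Risk-neutral probability p = (1 + 0.05 − 0.75)/(1.1 − 0.75) = 0.3000/0.3500 = 0.8571
Terminal stock prices: S_uuu = 33.28, S_uud = 22.69, S_udd = 15.47, S_ddd = 10.55
Terminal payoffs (K − S): max(-13.28, 0) = 0, max(-2.688, 0) = 0, max(4.531, 0) = 4.531, max(9.453, 0) = 9.453
Node uu (S = 30.25): V_uu = 1/1.05·[0.8571·0.0000 + 0.1429·0.0000] = 0.0000
Node ud (S = 20.63): V_ud = 1/1.05·[0.8571·0.0000 + 0.1429·4.5312] = 0.6165
Node dd (S = 14.06): V_dd = 1/1.05·[0.8571·4.5312 + 0.1429·9.4531] = 4.9851
Node u (S = 27.5): V_u = 1/1.05·[0.8571·0.0000 + 0.1429·0.6165] = 0.0839
Node d (S = 18.75): V_d = 1/1.05·[0.8571·0.6165 + 0.1429·4.9851] = 1.1815
Node 0 (S = 25): V_0 = 1/1.05·[0.8571·0.0839 + 0.1429·1.1815] = 0.2292

€0.23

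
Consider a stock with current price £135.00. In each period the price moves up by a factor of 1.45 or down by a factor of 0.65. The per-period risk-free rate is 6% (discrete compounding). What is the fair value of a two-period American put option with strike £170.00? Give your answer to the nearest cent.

Risk-neutral probability p = (1 + 0.06 − 0.65)/(1.45 − 0.65) = 0.4100/0.8000 = 0.5125
Terminal stock prices: S_uu = 283.8, S_ud = 127.2, S_dd = 57.04
Terminal payoffs (K − S): max(-113.8, 0) = 0, max(42.76, 0) = 42.76, max(113, 0) = 113
Node u (S = 195.8): continuation = 1/1.06·[0.5125·0.0000 + 0.4875·42.7625] = 19.6667; exercise value = 0.0000 ≤ continuation, so V_u = 19.6667
Node d (S = 87.75): continuation = 1/1.06·[0.5125·42.7625 + 0.4875·112.9625] = 72.6274; exercise value = 82.2500 > continuation, so V_d = 82.2500 (exercise)
Node 0 (S = 135): continuation = 1/1.06·[0.5125·19.6667 + 0.4875·82.2500] = 47.3359; exercise value = 35.0000 ≤ continuation, so V_0 = 47.3359

£47.34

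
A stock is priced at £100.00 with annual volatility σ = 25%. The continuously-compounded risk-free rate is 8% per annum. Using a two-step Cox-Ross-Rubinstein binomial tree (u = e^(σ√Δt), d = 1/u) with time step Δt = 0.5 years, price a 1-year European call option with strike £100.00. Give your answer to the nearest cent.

CRR parameters: u = e^(σ√Δt) = e^(0.25·√0.5) = 1.1934, d = 1/u = 0.8380
Per-period rate: rΔt = 0.08·0.5 = 0.04, so R = e^0.04 = 1.0408
Risk-neutral probability p = (e^0.04 − 0.8380)/(1.1934 − 0.8380) = 0.2028/0.3554 = 0.5708
Terminal stock prices: S_uu = 142.4, S_ud = 100, S_dd = 70.22
Terminal payoffs (S − K): max(42.41, 0) = 42.41, max(0, 0) = 0, max(-29.78, 0) = 0
Node u (S = 119.3): V_u = e^(−0.04)·[0.5708·42.4119 + 0.4292·0.0000] = 23.2575
Node d (S = 83.8): V_d = e^(−0.04)·[0.5708·0.0000 + 0.4292·0.0000] = 0.0000
Node 0 (S = 100): V_0 = e^(−0.04)·[0.5708·23.2575 + 0.4292·0.0000] = 12.7538

£12.75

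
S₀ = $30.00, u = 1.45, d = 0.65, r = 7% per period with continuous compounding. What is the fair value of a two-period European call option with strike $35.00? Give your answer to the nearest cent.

$6.81

Risk-neutral probability p = (e^0.07 − 0.65)/(1.45 − 0.65) = 0.4225/0.8000 = 0.5281
Terminal stock prices: S_uu = 63.08, S_ud = 28.28, S_dd = 12.68
Terminal payoffs (S − K): max(28.08, 0) = 28.08, max(-6.725, 0) = 0, max(-22.32, 0) = 0
Node u (S = 43.5): V_u = e^(−0.07)·[0.5281·28.0750 + 0.4719·0.0000] = 13.8250
Node d (S = 19.5): V_d = e^(−0.07)·[0.5281·0.0000 + 0.4719·0.0000] = 0.0000
Node 0 (S = 30): V_0 = e^(−0.07)·[0.5281·13.8250 + 0.4719·0.0000] = 6.8078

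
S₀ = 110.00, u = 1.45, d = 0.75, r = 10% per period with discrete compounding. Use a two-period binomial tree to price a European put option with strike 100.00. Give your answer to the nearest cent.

Risk-neutral probability p = (1 + 0.1 − 0.75)/(1.45 − 0.75) = 0.3500/0.7000 = 0.5000
Terminal stock prices: S_uu = 231.3, S_ud = 119.6, S_dd = 61.88
Terminal payoffs (K − S): max(-131.3, 0) = 0, max(-19.62, 0) = 0, max(38.12, 0) = 38.12
Node u (S = 159.5): V_u = 1/1.1·[0.5000·0.0000 + 0.5000·0.0000] = 0.0000
Node d (S = 82.5): V_d = 1/1.1·[0.5000·0.0000 + 0.5000·38.1250] = 17.3295
Node 0 (S = 110): V_0 = 1/1.1·[0.5000·0.0000 + 0.5000·17.3295] = 7.8771

7.88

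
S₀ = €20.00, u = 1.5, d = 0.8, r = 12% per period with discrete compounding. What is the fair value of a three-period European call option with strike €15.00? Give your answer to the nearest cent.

€9.87

Risk-neutral probability p = (1 + 0.12 − 0.8)/(1.5 − 0.8) = 0.3200/0.7000 = 0.4571
Terminal stock prices: S_uuu = 67.5, S_uud = 36, S_udd = 19.2, S_ddd = 10.24
Terminal payoffs (S − K): max(52.5, 0) = 52.5, max(21, 0) = 21, max(4.2, 0) = 4.2, max(-4.76, 0) = 0
Node uu (S = 45): V_uu = 1/1.12·[0.4571·52.5000 + 0.5429·21.0000] = 31.6071
Node ud (S = 24): V_ud = 1/1.12·[0.4571·21.0000 + 0.5429·4.2000] = 10.6071
Node dd (S = 12.8): V_dd = 1/1.12·[0.4571·4.2000 + 0.5429·0.0000] = 1.7143
Node u (S = 30): V_u = 1/1.12·[0.4571·31.6071 + 0.5429·10.6071] = 18.0421
Node d (S = 16): V_d = 1/1.12·[0.4571·10.6071 + 0.5429·1.7143] = 5.1603
Node 0 (S = 20): V_0 = 1/1.12·[0.4571·18.0421 + 0.5429·5.1603] = 9.8653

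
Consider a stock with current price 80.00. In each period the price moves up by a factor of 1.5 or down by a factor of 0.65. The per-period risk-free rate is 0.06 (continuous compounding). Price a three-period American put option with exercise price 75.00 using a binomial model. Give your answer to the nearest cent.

Risk-neutral probability p = (e^0.06 − 0.65)/(1.5 − 0.65) = 0.4118/0.8500 = 0.4845
Terminal stock prices: S_uuu = 270, S_uud = 117, S_udd = 50.7, S_ddd = 21.97
Terminal payoffs (K − S): max(-195, 0) = 0, max(-42, 0) = 0, max(24.3, 0) = 24.3, max(53.03, 0) = 53.03
Node uu (S = 180): continuation = e^(−0.06)·[0.4845·0.0000 + 0.5155·0.0000] = 0.0000; exercise value = 0.0000 ≤ continuation, so V_uu = 0.0000
Node ud (S = 78): continuation = e^(−0.06)·[0.4845·0.0000 + 0.5155·24.3000] = 11.7968; exercise value = 0.0000 ≤ continuation, so V_ud = 11.7968
Node dd (S = 33.8): continuation = e^(−0.06)·[0.4845·24.3000 + 0.5155·53.0300] = 36.8323; exercise value = 41.2000 > continuation, so V_dd = 41.2000 (exercise)
Node u (S = 120): continuation = e^(−0.06)·[0.4845·0.0000 + 0.5155·11.7968] = 5.7270; exercise value = 0.0000 ≤ continuation, so V_u = 5.7270
Node d (S = 52): continuation = e^(−0.06)·[0.4845·11.7968 + 0.5155·41.2000] = 25.3841; exercise value = 23.0000 ≤ continuation, so V_d = 25.3841
Node 0 (S = 80): continuation = e^(−0.06)·[0.4845·5.7270 + 0.5155·25.3841] = 14.9363; exercise value = 0.0000 ≤ continuation, so V_0 = 14.9363

14.94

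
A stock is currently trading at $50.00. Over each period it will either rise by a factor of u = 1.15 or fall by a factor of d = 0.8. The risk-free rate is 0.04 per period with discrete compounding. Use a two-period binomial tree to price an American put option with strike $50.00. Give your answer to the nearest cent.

$3.82

Risk-neutral probability p = (1 + 0.04 − 0.8)/(1.15 − 0.8) = 0.2400/0.3500 = 0.6857
Terminal stock prices: S_uu = 66.12, S_ud = 46, S_dd = 32
Terminal payoffs (K − S): max(-16.12, 0) = 0, max(4, 0) = 4, max(18, 0) = 18
Node u (S = 57.5): continuation = 1/1.04·[0.6857·0.0000 + 0.3143·4.0000] = 1.2088; exercise value = 0.0000 ≤ continuation, so V_u = 1.2088
Node d (S = 40): continuation = 1/1.04·[0.6857·4.0000 + 0.3143·18.0000] = 8.0769; exercise value = 10.0000 > continuation, so V_d = 10.0000 (exercise)
Node 0 (S = 50): continuation = 1/1.04·[0.6857·1.2088 + 0.3143·10.0000] = 3.8190; exercise value = 0.0000 ≤ continuation, so V_0 = 3.8190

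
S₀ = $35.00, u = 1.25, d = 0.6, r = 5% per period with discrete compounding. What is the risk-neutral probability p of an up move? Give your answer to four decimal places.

Risk-neutral probability p = (1 + 0.05 − 0.6)/(1.25 − 0.6) = 0.4500/0.6500 = 0.6923

p = 0.6923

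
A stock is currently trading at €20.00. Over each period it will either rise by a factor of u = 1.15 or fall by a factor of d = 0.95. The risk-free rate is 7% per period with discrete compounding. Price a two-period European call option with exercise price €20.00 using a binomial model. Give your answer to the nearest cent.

Risk-neutral probability p = (1 + 0.07 − 0.95)/(1.15 − 0.95) = 0.1200/0.2000 = 0.6000
Terminal stock prices: S_uu = 26.45, S_ud = 21.85, S_dd = 18.05
Terminal payoffs (S − K): max(6.45, 0) = 6.45, max(1.85, 0) = 1.85, max(-1.95, 0) = 0
Node u (S = 23): V_u = 1/1.07·[0.6000·6.4500 + 0.4000·1.8500] = 4.3084
Node d (S = 19): V_d = 1/1.07·[0.6000·1.8500 + 0.4000·0.0000] = 1.0374
Node 0 (S = 20): V_0 = 1/1.07·[0.6000·4.3084 + 0.4000·1.0374] = 2.8037

€2.80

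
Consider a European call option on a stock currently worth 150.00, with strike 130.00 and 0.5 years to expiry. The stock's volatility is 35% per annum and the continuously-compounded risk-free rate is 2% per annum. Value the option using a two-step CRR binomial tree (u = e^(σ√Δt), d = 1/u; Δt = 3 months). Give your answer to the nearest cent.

CRR parameters: u = e^(σ√Δt) = e^(0.35·√0.25) = 1.1912, d = 1/u = 0.8395
Per-period rate: rΔt = 0.02·0.25 = 0.005, so R = e^0.005 = 1.0050
Risk-neutral probability p = (e^0.005 − 0.8395)/(1.1912 − 0.8395) = 0.1656/0.3518 = 0.4706
Terminal stock prices: S_uu = 212.9, S_ud = 150, S_dd = 105.7
Terminal payoffs (S − K): max(82.86, 0) = 82.86, max(20, 0) = 20, max(-24.3, 0) = 0
Node u (S = 178.7): V_u = e^(−0.005)·[0.4706·82.8601 + 0.5294·20.0000] = 49.3353
Node d (S = 125.9): V_d = e^(−0.005)·[0.4706·20.0000 + 0.5294·0.0000] = 9.3653
Node 0 (S = 150): V_0 = e^(−0.005)·[0.4706·49.3353 + 0.5294·9.3653] = 28.0350

28.04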